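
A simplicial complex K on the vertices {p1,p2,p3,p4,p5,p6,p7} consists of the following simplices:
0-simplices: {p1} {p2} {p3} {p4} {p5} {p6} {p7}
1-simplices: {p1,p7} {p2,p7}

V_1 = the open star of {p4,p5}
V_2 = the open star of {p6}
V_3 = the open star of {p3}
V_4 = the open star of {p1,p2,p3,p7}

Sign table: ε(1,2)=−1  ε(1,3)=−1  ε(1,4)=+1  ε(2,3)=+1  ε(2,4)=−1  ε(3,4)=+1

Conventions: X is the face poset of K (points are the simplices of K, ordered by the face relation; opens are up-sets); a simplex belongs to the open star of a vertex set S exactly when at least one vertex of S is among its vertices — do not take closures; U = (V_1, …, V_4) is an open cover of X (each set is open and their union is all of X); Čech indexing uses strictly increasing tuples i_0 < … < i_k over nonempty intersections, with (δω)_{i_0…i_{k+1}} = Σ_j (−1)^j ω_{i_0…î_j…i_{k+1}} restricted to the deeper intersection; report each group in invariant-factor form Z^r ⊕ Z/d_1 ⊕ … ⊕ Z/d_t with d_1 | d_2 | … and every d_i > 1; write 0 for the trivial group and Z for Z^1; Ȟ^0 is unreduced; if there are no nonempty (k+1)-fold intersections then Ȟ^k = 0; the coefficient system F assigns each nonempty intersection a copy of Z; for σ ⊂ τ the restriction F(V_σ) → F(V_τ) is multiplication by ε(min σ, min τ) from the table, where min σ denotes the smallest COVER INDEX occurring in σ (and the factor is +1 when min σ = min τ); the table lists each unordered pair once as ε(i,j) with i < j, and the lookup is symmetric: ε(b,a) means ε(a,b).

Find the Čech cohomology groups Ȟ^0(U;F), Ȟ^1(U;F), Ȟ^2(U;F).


Ȟ^0 = Z^3, Ȟ^1 = 0 and Ȟ^2 = 0

nerve simplices:
  V1={{p4},{p5}} V2={{p6}} V3={{p3}} V4={{p1},{p2},{p3},{p7},{p1,p7},{p2,p7}}
  V34={{p3}}
C dims 4,1; δ0: rk 1, SNF 1^1
degree 0: 4−1−0 = 3 → Ȟ^0 ≅ Z^3
degree 1: 1−0−1 = 0 → Ȟ^1 ≅ 0
degree 2: 0−0−0 = 0 → Ȟ^2 ≅ 0


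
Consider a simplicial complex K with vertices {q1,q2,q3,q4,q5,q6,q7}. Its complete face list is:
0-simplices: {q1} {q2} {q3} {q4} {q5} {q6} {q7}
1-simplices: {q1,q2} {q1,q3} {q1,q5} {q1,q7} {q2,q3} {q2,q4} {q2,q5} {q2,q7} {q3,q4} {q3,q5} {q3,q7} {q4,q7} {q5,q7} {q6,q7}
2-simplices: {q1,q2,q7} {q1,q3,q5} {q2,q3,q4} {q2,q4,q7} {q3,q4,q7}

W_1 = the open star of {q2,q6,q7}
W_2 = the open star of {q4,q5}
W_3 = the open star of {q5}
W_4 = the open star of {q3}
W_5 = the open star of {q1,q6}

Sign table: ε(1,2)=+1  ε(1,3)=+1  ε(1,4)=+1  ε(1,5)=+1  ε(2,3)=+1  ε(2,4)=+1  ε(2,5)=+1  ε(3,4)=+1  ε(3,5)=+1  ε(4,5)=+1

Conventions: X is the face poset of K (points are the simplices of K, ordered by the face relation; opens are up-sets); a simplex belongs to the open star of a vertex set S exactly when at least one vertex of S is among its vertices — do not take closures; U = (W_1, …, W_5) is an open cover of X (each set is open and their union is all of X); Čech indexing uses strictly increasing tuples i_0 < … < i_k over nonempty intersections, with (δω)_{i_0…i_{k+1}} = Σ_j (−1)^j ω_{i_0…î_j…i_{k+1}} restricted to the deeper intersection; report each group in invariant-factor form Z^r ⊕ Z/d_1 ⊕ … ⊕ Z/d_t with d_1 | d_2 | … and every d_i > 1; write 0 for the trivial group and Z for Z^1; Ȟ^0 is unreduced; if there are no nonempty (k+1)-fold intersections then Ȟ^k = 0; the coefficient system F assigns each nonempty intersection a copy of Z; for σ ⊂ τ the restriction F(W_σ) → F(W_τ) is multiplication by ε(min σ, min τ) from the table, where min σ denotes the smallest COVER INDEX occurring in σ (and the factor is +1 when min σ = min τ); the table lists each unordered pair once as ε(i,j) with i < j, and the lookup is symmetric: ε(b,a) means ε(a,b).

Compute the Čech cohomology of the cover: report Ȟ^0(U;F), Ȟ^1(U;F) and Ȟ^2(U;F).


nerve simplices:
  W1={{q2},{q6},{q7},{q1,q2},{q1,q7},{q2,q3},{q2,q4},{q2,q5},{q2,q7},{q3,q7},{q4,q7},{q5,q7},{q6,q7},{q1,q2,q7},{q2,q3,q4},{q2,q4,q7},{q3,q4,q7}} W2={{q4},{q5},{q1,q5},{q2,q4},{q2,q5},{q3,q4},{q3,q5},{q4,q7},{q5,q7},{q1,q3,q5},{q2,q3,q4},{q2,q4,q7},{q3,q4,q7}} W3={{q5},{q1,q5},{q2,q5},{q3,q5},{q5,q7},{q1,q3,q5}} W4={{q3},{q1,q3},{q2,q3},{q3,q4},{q3,q5},{q3,q7},{q1,q3,q5},{q2,q3,q4},{q3,q4,q7}} W5={{q1},{q6},{q1,q2},{q1,q3},{q1,q5},{q1,q7},{q6,q7},{q1,q2,q7},{q1,q3,q5}}
  W12={{q2,q4},{q2,q5},{q4,q7},{q5,q7},{q2,q3,q4},{q2,q4,q7},{q3,q4,q7}} W13={{q2,q5},{q5,q7}} W14={{q2,q3},{q3,q7},{q2,q3,q4},{q3,q4,q7}} W15={{q6},{q1,q2},{q1,q7},{q6,q7},{q1,q2,q7}} W23={{q5},{q1,q5},{q2,q5},{q3,q5},{q5,q7},{q1,q3,q5}} W24={{q3,q4},{q3,q5},{q1,q3,q5},{q2,q3,q4},{q3,q4,q7}} W25={{q1,q5},{q1,q3,q5}} W34={{q3,q5},{q1,q3,q5}} W35={{q1,q5},{q1,q3,q5}} W45={{q1,q3},{q1,q3,q5}}
  W123={{q2,q5},{q5,q7}} W124={{q2,q3,q4},{q3,q4,q7}} W234={{q3,q5},{q1,q3,q5}} W235={{q1,q5},{q1,q3,q5}} W245={{q1,q3,q5}} W345={{q1,q3,q5}}
  W2345={{q1,q3,q5}}
C dims 5,10,6,1; δ0: rk 4, SNF 1^4; δ1: rk 5, SNF 1^5; δ2: rk 1, SNF 1^1
degree 0: 5−4−0 = 1 → Ȟ^0 ≅ Z
degree 1: 10−5−4 = 1 → Ȟ^1 ≅ Z
degree 2: 6−1−5 = 0 → Ȟ^2 ≅ 0

Ȟ^0(U;F) ≅ Z; Ȟ^1(U;F) ≅ Z; Ȟ^2(U;F) ≅ 0


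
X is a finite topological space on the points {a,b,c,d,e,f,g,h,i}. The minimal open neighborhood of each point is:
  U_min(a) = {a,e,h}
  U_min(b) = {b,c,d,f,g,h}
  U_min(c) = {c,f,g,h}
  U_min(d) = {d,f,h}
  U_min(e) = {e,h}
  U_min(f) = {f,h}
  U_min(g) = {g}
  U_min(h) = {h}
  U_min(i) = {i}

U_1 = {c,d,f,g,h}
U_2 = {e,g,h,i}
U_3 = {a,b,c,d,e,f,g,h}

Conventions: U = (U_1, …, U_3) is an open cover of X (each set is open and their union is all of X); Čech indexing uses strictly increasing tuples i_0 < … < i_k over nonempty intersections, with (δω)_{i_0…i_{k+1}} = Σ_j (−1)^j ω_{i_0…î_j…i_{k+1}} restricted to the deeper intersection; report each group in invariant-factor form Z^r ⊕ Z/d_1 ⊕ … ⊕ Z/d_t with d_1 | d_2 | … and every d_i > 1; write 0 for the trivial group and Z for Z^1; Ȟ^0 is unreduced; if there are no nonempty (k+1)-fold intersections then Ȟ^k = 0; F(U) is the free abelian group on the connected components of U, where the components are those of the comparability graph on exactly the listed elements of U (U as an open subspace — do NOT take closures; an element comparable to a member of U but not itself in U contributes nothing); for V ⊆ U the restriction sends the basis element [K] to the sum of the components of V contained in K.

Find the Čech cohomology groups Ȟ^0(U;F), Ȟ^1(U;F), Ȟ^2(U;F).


Ȟ^0(U;F) ≅ Z^2,  Ȟ^1(U;F) ≅ 0,  Ȟ^2(U;F) ≅ 0

intersection data:
  U12={g,h} U13={c,d,f,g,h} U23={e,g,h}
  U123={g,h}
components per intersection:
  U1: {c,d,f,g,h}
  U2: {e,h} {g} {i}
  U3: {a,b,c,d,e,f,g,h}
  U12: {g} {h}
  U13: {c,d,f,g,h}
  U23: {e,h} {g}
  U123: {g} {h}
C dims 5,5,2; δ0: rk 3, SNF 1^3; δ1: rk 2, SNF 1^2
Ȟ^0 = (5 − 3) − 0 = 2, so Ȟ^0 ≅ Z^2
Ȟ^1 = (5 − 2) − 3 = 0, so Ȟ^1 ≅ 0
Ȟ^2 = (2 − 0) − 2 = 0, so Ȟ^2 ≅ 0


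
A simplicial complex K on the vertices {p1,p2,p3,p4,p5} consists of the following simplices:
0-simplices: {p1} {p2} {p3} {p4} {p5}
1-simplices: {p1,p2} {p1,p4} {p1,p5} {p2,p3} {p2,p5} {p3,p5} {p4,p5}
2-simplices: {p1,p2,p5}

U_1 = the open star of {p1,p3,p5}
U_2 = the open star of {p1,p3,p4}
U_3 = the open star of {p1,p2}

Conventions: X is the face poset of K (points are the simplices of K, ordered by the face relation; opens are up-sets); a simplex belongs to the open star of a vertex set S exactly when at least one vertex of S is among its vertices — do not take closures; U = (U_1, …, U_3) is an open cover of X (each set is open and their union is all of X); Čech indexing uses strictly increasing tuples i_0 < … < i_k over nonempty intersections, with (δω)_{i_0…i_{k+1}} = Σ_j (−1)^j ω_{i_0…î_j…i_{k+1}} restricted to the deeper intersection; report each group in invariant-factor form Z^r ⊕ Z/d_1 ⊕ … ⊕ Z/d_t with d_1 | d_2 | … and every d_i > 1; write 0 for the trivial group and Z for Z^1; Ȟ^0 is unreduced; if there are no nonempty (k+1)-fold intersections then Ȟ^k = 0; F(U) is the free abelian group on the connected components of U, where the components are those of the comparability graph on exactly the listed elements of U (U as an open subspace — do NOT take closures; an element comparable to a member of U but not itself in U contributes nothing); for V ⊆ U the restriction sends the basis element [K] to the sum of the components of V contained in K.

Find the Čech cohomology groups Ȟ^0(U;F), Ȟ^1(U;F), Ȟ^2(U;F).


nerve simplices:
  U1={{p1},{p3},{p5},{p1,p2},{p1,p4},{p1,p5},{p2,p3},{p2,p5},{p3,p5},{p4,p5},{p1,p2,p5}} U2={{p1},{p3},{p4},{p1,p2},{p1,p4},{p1,p5},{p2,p3},{p3,p5},{p4,p5},{p1,p2,p5}} U3={{p1},{p2},{p1,p2},{p1,p4},{p1,p5},{p2,p3},{p2,p5},{p1,p2,p5}}
  U12={{p1},{p3},{p1,p2},{p1,p4},{p1,p5},{p2,p3},{p3,p5},{p4,p5},{p1,p2,p5}} U13={{p1},{p1,p2},{p1,p4},{p1,p5},{p2,p3},{p2,p5},{p1,p2,p5}} U23={{p1},{p1,p2},{p1,p4},{p1,p5},{p2,p3},{p1,p2,p5}}
  U123={{p1},{p1,p2},{p1,p4},{p1,p5},{p2,p3},{p1,p2,p5}}
components per intersection:
  U1: {{p1},{p3},{p5},{p1,p2},{p1,p4},{p1,p5},{p2,p3},{p2,p5},{p3,p5},{p4,p5},{p1,p2,p5}}
  U2: {{p1},{p4},{p1,p2},{p1,p4},{p1,p5},{p4,p5},{p1,p2,p5}} {{p3},{p2,p3},{p3,p5}}
  U3: {{p1},{p2},{p1,p2},{p1,p4},{p1,p5},{p2,p3},{p2,p5},{p1,p2,p5}}
  U12: {{p1},{p1,p2},{p1,p4},{p1,p5},{p1,p2,p5}} {{p3},{p2,p3},{p3,p5}} {{p4,p5}}
  U13: {{p1},{p1,p2},{p1,p4},{p1,p5},{p2,p5},{p1,p2,p5}} {{p2,p3}}
  U23: {{p1},{p1,p2},{p1,p4},{p1,p5},{p1,p2,p5}} {{p2,p3}}
  U123: {{p1},{p1,p2},{p1,p4},{p1,p5},{p1,p2,p5}} {{p2,p3}}
C dims 4,7,2; δ0: rk 3, SNF 1^3; δ1: rk 2, SNF 1^2
degree 0: 4−3−0 = 1 → Ȟ^0 ≅ Z
degree 1: 7−2−3 = 2 → Ȟ^1 ≅ Z^2
degree 2: 2−0−2 = 0 → Ȟ^2 ≅ 0

Ȟ^0(U;F) ≅ Z, Ȟ^1(U;F) ≅ Z^2, Ȟ^2(U;F) ≅ 0


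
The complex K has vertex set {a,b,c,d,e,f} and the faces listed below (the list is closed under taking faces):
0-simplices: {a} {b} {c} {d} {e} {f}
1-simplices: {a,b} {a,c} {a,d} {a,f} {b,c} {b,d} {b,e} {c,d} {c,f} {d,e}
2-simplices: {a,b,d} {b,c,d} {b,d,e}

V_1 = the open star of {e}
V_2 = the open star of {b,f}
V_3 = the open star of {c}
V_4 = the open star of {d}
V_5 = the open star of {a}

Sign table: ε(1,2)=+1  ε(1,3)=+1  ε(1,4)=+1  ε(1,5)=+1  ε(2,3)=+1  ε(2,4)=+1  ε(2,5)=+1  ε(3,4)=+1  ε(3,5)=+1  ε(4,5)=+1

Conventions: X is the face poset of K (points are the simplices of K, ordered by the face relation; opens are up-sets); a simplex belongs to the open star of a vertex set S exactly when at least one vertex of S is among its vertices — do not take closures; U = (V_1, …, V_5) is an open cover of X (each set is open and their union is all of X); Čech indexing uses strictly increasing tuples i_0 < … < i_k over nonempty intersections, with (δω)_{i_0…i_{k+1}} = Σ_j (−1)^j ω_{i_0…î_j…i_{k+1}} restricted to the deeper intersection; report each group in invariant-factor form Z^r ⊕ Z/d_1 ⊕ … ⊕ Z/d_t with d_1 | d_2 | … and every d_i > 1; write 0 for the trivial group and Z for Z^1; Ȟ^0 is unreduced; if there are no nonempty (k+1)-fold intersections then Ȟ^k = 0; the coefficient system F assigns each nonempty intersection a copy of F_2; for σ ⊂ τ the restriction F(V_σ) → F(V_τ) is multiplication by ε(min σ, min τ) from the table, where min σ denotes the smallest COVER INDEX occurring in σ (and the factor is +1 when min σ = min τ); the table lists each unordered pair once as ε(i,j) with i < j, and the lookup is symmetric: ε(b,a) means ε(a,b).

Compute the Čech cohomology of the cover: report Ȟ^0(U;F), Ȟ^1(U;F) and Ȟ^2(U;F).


nonempty intersections:
  V1={{e},{b,e},{d,e},{b,d,e}} V2={{b},{f},{a,b},{a,f},{b,c},{b,d},{b,e},{c,f},{a,b,d},{b,c,d},{b,d,e}} V3={{c},{a,c},{b,c},{c,d},{c,f},{b,c,d}} V4={{d},{a,d},{b,d},{c,d},{d,e},{a,b,d},{b,c,d},{b,d,e}} V5={{a},{a,b},{a,c},{a,d},{a,f},{a,b,d}}
  V12={{b,e},{b,d,e}} V14={{d,e},{b,d,e}} V23={{b,c},{c,f},{b,c,d}} V24={{b,d},{a,b,d},{b,c,d},{b,d,e}} V25={{a,b},{a,f},{a,b,d}} V34={{c,d},{b,c,d}} V35={{a,c}} V45={{a,d},{a,b,d}}
  V124={{b,d,e}} V234={{b,c,d}} V245={{a,b,d}}
C dims 5,8,3; δ0: rk_F2 4; δ1: rk_F2 3
Ȟ^0: (5−4)−0=1 ⇒ Z/2
Ȟ^1: (8−3)−4=1 ⇒ Z/2
Ȟ^2: (3−0)−3=0 ⇒ 0

Ȟ^0(U;F) ≅ Z/2, Ȟ^1(U;F) ≅ Z/2, Ȟ^2(U;F) ≅ 0


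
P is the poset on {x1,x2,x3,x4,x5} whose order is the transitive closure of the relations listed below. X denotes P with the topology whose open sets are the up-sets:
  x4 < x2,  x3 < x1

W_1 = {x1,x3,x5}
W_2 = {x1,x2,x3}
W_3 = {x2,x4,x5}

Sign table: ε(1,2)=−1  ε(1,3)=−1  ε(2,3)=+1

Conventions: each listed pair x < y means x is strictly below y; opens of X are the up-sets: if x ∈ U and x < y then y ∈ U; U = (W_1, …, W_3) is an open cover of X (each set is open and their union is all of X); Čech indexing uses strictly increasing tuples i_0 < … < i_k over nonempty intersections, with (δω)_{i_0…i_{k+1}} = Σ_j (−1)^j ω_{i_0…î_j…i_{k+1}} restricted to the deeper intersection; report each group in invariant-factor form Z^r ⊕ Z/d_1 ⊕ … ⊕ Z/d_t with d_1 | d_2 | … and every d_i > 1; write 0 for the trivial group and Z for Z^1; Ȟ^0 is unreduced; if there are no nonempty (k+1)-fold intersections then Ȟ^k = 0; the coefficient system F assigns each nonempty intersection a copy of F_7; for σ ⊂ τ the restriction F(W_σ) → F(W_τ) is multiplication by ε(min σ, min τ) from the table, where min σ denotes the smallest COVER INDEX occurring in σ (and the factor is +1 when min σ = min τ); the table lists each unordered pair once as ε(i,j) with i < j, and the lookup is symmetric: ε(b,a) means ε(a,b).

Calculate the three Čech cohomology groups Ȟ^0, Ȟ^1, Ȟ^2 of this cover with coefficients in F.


Ȟ^0(U;F) ≅ Z/7, Ȟ^1(U;F) ≅ Z/7, Ȟ^2(U;F) ≅ 0

nerve of the cover:
  W12={x1,x3} W13={x5} W23={x2}
C dims 3,3; δ0: rk_F7 2
Ȟ^0 = (3 − 2) − 0 = 1, so Ȟ^0 ≅ Z/7
Ȟ^1 = (3 − 0) − 2 = 1, so Ȟ^1 ≅ Z/7
Ȟ^2 = (0 − 0) − 0 = 0, so Ȟ^2 ≅ 0


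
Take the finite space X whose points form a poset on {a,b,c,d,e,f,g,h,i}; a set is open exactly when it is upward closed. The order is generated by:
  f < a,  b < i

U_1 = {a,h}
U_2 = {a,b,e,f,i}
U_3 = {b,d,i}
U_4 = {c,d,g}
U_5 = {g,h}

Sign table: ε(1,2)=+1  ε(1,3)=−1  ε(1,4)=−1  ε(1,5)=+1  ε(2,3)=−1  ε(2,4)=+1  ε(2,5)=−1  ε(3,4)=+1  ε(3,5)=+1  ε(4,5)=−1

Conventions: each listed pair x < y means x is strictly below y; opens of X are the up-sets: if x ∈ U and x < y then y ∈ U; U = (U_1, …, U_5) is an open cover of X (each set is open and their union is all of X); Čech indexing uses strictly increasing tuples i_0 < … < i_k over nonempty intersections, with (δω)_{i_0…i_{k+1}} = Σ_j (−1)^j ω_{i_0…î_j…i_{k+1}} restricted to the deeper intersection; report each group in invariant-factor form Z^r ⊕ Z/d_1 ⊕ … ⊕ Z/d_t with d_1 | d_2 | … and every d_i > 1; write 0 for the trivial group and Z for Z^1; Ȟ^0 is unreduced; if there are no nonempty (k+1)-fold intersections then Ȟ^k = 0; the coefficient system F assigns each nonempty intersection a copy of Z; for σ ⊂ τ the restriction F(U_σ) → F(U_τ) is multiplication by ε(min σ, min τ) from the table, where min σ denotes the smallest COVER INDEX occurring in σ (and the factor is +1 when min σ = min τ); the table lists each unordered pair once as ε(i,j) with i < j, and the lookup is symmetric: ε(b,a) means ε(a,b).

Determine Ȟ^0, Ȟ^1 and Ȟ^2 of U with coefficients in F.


nonempty overlaps:
  U12={a} U15={h} U23={b,i} U34={d} U45={g}
C dims 5,5; δ0: rk 4, SNF 1^4
degree 0: 5−4−0 = 1 → Ȟ^0 ≅ Z
degree 1: 5−0−4 = 1 → Ȟ^1 ≅ Z
degree 2: 0−0−0 = 0 → Ȟ^2 ≅ 0

Ȟ^0(U;F) ≅ Z, Ȟ^1(U;F) ≅ Z and Ȟ^2(U;F) ≅ 0


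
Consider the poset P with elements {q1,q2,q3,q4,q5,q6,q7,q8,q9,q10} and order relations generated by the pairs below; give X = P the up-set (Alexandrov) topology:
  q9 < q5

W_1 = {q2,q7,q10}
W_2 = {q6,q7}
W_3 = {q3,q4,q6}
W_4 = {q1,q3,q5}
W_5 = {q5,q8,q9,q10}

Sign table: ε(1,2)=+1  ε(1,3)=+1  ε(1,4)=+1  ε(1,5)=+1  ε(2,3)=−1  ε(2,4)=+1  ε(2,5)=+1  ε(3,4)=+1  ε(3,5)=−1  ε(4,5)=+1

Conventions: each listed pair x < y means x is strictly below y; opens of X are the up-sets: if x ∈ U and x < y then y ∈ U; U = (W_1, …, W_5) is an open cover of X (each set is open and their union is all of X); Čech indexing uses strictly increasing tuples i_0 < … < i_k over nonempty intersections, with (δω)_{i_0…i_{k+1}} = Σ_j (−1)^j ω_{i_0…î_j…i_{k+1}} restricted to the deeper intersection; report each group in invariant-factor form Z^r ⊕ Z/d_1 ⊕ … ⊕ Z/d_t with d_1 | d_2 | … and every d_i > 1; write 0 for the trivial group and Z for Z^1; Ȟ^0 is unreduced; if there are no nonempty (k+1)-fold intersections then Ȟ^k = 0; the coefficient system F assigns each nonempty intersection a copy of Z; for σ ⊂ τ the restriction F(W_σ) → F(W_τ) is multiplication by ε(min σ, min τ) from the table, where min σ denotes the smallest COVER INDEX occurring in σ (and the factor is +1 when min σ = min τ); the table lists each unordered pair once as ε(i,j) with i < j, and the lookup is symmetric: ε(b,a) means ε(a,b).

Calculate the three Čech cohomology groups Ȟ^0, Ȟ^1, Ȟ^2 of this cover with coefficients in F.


nerve simplices:
  W12={q7} W15={q10} W23={q6} W34={q3} W45={q5}
C dims 5,5; δ0: rk 5, SNF 1^4·2
degree 0: 5−5−0 = 0 → Ȟ^0 ≅ 0
degree 1: 5−0−5 = 0 plus torsion [2] → Ȟ^1 ≅ Z/2
degree 2: 0−0−0 = 0 → Ȟ^2 ≅ 0

Ȟ^0 = 0; Ȟ^1 = Z/2; Ȟ^2 = 0


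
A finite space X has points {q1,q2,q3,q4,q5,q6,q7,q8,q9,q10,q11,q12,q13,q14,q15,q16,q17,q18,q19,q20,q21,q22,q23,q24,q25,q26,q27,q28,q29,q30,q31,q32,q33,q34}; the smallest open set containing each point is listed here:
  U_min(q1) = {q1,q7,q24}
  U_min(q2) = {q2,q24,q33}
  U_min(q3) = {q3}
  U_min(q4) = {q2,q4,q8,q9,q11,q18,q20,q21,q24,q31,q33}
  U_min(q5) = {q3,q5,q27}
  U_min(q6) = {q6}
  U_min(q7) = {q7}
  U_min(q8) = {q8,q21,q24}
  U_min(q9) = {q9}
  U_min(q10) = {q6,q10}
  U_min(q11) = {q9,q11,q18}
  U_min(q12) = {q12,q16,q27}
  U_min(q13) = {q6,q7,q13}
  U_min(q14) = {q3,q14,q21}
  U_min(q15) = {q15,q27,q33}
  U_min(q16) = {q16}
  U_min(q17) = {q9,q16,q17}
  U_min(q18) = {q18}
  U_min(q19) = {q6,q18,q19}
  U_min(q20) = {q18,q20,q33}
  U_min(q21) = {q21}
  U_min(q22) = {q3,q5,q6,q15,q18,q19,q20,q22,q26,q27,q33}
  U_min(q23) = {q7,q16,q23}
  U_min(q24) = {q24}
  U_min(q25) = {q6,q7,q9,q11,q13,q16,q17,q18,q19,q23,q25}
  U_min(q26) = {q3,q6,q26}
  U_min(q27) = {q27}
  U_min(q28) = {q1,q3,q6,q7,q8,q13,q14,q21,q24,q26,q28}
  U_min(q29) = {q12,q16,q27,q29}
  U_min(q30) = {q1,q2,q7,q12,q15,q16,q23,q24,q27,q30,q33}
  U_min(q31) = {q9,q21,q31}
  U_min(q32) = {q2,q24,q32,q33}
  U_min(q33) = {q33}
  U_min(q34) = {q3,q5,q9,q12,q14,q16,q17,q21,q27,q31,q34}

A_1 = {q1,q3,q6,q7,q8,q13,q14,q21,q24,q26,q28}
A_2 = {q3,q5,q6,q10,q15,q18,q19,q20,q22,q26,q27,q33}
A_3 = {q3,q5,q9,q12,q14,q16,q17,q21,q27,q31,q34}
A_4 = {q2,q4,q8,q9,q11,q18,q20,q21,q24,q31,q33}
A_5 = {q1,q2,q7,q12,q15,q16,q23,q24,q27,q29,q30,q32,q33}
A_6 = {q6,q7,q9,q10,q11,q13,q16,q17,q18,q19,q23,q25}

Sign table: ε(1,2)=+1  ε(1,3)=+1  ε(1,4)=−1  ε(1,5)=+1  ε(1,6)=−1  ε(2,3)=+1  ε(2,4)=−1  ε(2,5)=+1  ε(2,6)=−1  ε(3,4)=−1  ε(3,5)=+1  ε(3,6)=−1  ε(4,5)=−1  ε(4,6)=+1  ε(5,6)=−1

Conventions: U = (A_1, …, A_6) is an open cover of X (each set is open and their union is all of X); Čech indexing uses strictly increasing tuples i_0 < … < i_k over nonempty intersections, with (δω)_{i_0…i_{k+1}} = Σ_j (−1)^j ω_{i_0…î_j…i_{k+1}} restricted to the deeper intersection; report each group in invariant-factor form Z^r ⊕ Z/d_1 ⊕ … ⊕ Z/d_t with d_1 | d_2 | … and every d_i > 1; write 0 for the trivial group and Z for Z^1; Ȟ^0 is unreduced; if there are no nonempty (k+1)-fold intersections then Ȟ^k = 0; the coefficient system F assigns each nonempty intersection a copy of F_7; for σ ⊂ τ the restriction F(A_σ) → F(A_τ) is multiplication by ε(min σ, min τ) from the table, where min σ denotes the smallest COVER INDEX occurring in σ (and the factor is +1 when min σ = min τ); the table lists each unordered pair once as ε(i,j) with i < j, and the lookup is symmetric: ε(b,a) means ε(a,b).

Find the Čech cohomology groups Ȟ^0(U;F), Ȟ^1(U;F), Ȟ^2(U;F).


Ȟ^0(U;F) ≅ Z/7; Ȟ^1(U;F) ≅ 0; Ȟ^2(U;F) ≅ 0

nerve simplices:
  A12={q3,q6,q26} A13={q3,q14,q21} A14={q8,q21,q24} A15={q1,q7,q24} A16={q6,q7,q13} A23={q3,q5,q27} A24={q18,q20,q33} A25={q15,q27,q33} A26={q6,q10,q18,q19} A34={q9,q21,q31} A35={q12,q16,q27} A36={q9,q16,q17} A45={q2,q24,q33} A46={q9,q11,q18} A56={q7,q16,q23}
  A123={q3} A126={q6} A134={q21} A145={q24} A156={q7} A235={q27} A245={q33} A246={q18} A346={q9} A356={q16}
C dims 6,15,10; δ0: rk_F7 5; δ1: rk_F7 10
degree 0: 6−5−0 = 1 → Ȟ^0 ≅ Z/7
degree 1: 15−10−5 = 0 → Ȟ^1 ≅ 0
degree 2: 10−0−10 = 0 → Ȟ^2 ≅ 0


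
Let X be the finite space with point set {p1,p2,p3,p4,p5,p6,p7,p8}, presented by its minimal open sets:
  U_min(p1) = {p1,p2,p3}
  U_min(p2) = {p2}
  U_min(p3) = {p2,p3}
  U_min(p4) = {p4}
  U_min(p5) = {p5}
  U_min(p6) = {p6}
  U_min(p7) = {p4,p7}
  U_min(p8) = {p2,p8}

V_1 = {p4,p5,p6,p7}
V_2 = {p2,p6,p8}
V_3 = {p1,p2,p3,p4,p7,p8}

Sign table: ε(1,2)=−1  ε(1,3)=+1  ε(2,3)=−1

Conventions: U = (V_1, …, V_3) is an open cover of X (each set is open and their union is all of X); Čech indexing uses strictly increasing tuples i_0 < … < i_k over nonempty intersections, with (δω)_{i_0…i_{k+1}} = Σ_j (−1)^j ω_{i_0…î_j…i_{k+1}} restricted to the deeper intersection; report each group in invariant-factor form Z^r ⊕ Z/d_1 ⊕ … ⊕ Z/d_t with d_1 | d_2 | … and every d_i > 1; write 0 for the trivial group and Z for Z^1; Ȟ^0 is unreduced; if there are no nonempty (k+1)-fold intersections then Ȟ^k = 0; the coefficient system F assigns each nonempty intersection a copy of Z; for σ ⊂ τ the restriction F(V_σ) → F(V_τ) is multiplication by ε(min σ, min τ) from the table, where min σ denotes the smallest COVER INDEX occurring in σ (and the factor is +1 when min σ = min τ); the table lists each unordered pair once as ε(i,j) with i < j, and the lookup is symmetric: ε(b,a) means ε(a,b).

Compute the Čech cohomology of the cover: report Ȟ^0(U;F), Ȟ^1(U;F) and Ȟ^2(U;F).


intersection data:
  V12={p6} V13={p4,p7} V23={p2,p8}
C dims 3,3; δ0: rk 2, SNF 1^2
Ȟ^0 = (3 − 2) − 0 = 1, so Ȟ^0 ≅ Z
Ȟ^1 = (3 − 0) − 2 = 1, so Ȟ^1 ≅ Z
Ȟ^2 = (0 − 0) − 0 = 0, so Ȟ^2 ≅ 0

Ȟ^0 = Z,  Ȟ^1 = Z,  Ȟ^2 = 0


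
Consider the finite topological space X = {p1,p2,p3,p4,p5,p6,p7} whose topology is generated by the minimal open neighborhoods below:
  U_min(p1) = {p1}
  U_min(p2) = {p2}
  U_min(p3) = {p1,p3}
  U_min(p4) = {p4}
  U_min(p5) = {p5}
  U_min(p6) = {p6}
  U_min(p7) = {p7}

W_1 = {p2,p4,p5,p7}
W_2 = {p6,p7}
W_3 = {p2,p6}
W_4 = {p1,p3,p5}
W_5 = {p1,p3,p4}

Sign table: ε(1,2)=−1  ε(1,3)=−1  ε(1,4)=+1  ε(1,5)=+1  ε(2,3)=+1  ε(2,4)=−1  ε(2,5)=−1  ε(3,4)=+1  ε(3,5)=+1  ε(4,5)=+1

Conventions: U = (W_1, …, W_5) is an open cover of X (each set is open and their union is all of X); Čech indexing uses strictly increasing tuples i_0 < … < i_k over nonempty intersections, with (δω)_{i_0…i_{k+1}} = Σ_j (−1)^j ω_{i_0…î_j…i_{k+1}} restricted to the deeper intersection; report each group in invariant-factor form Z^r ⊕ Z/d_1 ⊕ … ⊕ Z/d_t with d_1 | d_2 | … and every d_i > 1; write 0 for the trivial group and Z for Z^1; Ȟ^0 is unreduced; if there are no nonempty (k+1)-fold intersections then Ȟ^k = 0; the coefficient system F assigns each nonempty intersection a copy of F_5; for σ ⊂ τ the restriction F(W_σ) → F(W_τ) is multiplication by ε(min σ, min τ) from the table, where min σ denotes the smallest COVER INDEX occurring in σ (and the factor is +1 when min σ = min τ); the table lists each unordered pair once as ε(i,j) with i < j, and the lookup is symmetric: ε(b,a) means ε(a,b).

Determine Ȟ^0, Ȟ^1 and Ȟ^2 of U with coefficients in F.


Ȟ^0 ≅ Z/5,  Ȟ^1 ≅ Z/5 ⊕ Z/5,  Ȟ^2 ≅ 0

nerve of the cover:
  W12={p7} W13={p2} W14={p5} W15={p4} W23={p6} W45={p1,p3}
C dims 5,6; δ0: rk_F5 4
Ȟ^0 = (5 − 4) − 0 = 1, so Ȟ^0 ≅ Z/5
Ȟ^1 = (6 − 0) − 4 = 2, so Ȟ^1 ≅ Z/5 ⊕ Z/5
Ȟ^2 = (0 − 0) − 0 = 0, so Ȟ^2 ≅ 0


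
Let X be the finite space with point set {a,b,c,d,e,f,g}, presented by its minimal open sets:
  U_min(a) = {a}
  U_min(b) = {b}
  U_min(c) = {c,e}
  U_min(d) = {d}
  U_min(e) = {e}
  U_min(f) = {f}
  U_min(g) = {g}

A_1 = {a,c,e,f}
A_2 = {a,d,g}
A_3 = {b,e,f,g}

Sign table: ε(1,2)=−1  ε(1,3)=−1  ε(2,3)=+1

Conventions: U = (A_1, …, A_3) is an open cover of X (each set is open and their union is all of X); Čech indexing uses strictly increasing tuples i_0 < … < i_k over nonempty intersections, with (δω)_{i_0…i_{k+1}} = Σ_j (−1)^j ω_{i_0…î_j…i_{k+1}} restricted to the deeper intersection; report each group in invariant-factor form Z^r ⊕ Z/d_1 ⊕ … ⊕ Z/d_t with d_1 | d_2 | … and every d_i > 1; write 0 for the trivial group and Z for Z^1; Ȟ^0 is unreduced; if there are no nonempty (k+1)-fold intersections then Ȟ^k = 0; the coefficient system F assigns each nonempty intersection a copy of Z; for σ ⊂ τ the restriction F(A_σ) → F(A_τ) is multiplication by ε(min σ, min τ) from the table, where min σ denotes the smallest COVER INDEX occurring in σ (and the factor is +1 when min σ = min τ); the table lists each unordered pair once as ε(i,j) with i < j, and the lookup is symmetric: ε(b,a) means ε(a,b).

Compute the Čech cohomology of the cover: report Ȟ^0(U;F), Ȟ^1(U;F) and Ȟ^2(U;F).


Ȟ^0 ≅ Z,  Ȟ^1 ≅ Z,  Ȟ^2 ≅ 0

intersection data:
  A12={a} A13={e,f} A23={g}
C dims 3,3; δ0: rk 2, SNF 1^2
Ȟ^0 = (3 − 2) − 0 = 1, so Ȟ^0 ≅ Z
Ȟ^1 = (3 − 0) − 2 = 1, so Ȟ^1 ≅ Z
Ȟ^2 = (0 − 0) − 0 = 0, so Ȟ^2 ≅ 0


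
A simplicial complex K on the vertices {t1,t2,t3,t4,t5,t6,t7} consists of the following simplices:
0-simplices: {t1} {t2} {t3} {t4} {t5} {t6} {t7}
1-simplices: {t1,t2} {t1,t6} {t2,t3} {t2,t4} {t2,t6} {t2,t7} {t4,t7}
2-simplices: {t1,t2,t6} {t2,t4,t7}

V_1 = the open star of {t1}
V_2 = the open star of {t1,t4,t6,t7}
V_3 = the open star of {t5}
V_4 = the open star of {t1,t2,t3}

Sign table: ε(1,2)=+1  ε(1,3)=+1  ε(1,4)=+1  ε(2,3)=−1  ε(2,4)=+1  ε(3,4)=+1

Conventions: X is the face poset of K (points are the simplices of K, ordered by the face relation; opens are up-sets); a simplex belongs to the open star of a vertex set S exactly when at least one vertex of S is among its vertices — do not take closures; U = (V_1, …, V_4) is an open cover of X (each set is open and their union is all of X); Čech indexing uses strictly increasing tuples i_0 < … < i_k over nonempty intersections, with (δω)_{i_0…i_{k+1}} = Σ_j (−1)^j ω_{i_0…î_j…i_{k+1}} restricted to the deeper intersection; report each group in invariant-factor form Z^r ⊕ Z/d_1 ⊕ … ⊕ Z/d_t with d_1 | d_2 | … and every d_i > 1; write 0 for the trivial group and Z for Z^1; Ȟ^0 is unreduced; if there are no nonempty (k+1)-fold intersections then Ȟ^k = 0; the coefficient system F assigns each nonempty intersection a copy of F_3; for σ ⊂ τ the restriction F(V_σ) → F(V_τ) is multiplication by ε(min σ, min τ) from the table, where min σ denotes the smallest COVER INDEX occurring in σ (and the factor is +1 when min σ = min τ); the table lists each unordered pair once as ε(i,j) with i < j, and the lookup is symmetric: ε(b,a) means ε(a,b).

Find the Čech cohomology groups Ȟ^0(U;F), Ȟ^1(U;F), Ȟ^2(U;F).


intersection data:
  V1={{t1},{t1,t2},{t1,t6},{t1,t2,t6}} V2={{t1},{t4},{t6},{t7},{t1,t2},{t1,t6},{t2,t4},{t2,t6},{t2,t7},{t4,t7},{t1,t2,t6},{t2,t4,t7}} V3={{t5}} V4={{t1},{t2},{t3},{t1,t2},{t1,t6},{t2,t3},{t2,t4},{t2,t6},{t2,t7},{t1,t2,t6},{t2,t4,t7}}
  V12={{t1},{t1,t2},{t1,t6},{t1,t2,t6}} V14={{t1},{t1,t2},{t1,t6},{t1,t2,t6}} V24={{t1},{t1,t2},{t1,t6},{t2,t4},{t2,t6},{t2,t7},{t1,t2,t6},{t2,t4,t7}}
  V124={{t1},{t1,t2},{t1,t6},{t1,t2,t6}}
C dims 4,3,1; δ0: rk_F3 2; δ1: rk_F3 1
Ȟ^0 = (4 − 2) − 0 = 2, so Ȟ^0 ≅ Z/3 ⊕ Z/3
Ȟ^1 = (3 − 1) − 2 = 0, so Ȟ^1 ≅ 0
Ȟ^2 = (1 − 0) − 1 = 0, so Ȟ^2 ≅ 0

Ȟ^0 ≅ Z/3 ⊕ Z/3, Ȟ^1 ≅ 0 and Ȟ^2 ≅ 0


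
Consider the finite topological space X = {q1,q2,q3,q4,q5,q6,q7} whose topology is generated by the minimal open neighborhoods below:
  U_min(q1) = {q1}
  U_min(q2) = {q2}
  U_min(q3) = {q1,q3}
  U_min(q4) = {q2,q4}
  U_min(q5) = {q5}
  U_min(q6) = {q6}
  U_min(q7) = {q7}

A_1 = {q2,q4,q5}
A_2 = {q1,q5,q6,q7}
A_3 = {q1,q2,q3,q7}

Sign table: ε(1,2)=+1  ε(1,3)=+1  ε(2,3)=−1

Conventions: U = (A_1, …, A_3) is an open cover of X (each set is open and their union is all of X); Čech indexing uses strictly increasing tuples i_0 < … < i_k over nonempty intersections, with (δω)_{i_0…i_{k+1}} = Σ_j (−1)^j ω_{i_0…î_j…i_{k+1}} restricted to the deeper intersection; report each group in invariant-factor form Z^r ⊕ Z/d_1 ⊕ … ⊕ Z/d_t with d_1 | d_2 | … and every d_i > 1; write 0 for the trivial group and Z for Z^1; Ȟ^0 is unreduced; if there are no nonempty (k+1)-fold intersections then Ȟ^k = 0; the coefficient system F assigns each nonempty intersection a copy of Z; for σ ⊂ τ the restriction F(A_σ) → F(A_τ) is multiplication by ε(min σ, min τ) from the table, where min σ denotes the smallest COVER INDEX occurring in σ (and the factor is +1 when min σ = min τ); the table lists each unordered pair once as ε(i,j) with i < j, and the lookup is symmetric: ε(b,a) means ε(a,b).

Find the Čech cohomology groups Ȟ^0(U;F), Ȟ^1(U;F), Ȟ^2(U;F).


nonempty overlaps:
  A12={q5} A13={q2} A23={q1,q7}
C dims 3,3; δ0: rk 3, SNF 1^2·2
degree 0: 3−3−0 = 0 → Ȟ^0 ≅ 0
degree 1: 3−0−3 = 0 plus torsion [2] → Ȟ^1 ≅ Z/2
degree 2: 0−0−0 = 0 → Ȟ^2 ≅ 0

Ȟ^0 ≅ 0,  Ȟ^1 ≅ Z/2,  Ȟ^2 ≅ 0


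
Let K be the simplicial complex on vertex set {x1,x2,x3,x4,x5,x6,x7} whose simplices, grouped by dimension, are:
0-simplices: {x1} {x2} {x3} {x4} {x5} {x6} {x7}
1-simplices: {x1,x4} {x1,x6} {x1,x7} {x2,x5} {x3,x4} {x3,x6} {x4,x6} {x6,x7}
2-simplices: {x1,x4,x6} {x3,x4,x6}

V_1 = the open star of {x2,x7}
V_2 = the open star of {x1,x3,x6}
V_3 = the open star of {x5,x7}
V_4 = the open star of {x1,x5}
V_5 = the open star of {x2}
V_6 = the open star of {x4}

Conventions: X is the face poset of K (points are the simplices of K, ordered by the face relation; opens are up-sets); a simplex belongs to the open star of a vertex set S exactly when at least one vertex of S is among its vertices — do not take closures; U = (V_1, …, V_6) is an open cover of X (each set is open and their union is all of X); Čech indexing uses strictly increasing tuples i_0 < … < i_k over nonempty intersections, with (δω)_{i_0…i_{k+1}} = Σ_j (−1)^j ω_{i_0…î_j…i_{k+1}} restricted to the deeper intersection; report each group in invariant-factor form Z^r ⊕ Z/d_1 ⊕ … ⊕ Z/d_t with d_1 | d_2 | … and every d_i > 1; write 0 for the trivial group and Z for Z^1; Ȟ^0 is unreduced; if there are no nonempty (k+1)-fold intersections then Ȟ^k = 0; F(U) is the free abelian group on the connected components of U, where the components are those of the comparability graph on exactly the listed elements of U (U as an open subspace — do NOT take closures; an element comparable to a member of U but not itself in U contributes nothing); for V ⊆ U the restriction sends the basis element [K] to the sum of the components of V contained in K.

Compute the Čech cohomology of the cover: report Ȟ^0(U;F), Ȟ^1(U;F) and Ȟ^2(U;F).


nerve of the cover:
  V1={{x2},{x7},{x1,x7},{x2,x5},{x6,x7}} V2={{x1},{x3},{x6},{x1,x4},{x1,x6},{x1,x7},{x3,x4},{x3,x6},{x4,x6},{x6,x7},{x1,x4,x6},{x3,x4,x6}} V3={{x5},{x7},{x1,x7},{x2,x5},{x6,x7}} V4={{x1},{x5},{x1,x4},{x1,x6},{x1,x7},{x2,x5},{x1,x4,x6}} V5={{x2},{x2,x5}} V6={{x4},{x1,x4},{x3,x4},{x4,x6},{x1,x4,x6},{x3,x4,x6}}
  V12={{x1,x7},{x6,x7}} V13={{x7},{x1,x7},{x2,x5},{x6,x7}} V14={{x1,x7},{x2,x5}} V15={{x2},{x2,x5}} V23={{x1,x7},{x6,x7}} V24={{x1},{x1,x4},{x1,x6},{x1,x7},{x1,x4,x6}} V26={{x1,x4},{x3,x4},{x4,x6},{x1,x4,x6},{x3,x4,x6}} V34={{x5},{x1,x7},{x2,x5}} V35={{x2,x5}} V45={{x2,x5}} V46={{x1,x4},{x1,x4,x6}}
  V123={{x1,x7},{x6,x7}} V124={{x1,x7}} V134={{x1,x7},{x2,x5}} V135={{x2,x5}} V145={{x2,x5}} V234={{x1,x7}} V246={{x1,x4},{x1,x4,x6}} V345={{x2,x5}}
  V1234={{x1,x7}} V1345={{x2,x5}}
components per intersection:
  V1: {{x2},{x2,x5}} {{x7},{x1,x7},{x6,x7}}
  V2: {{x1},{x3},{x6},{x1,x4},{x1,x6},{x1,x7},{x3,x4},{x3,x6},{x4,x6},{x6,x7},{x1,x4,x6},{x3,x4,x6}}
  V3: {{x5},{x2,x5}} {{x7},{x1,x7},{x6,x7}}
  V4: {{x1},{x1,x4},{x1,x6},{x1,x7},{x1,x4,x6}} {{x5},{x2,x5}}
  V5: {{x2},{x2,x5}}
  V6: {{x4},{x1,x4},{x3,x4},{x4,x6},{x1,x4,x6},{x3,x4,x6}}
  V12: {{x1,x7}} {{x6,x7}}
  V13: {{x7},{x1,x7},{x6,x7}} {{x2,x5}}
  V14: {{x1,x7}} {{x2,x5}}
  V15: {{x2},{x2,x5}}
  V23: {{x1,x7}} {{x6,x7}}
  V24: {{x1},{x1,x4},{x1,x6},{x1,x7},{x1,x4,x6}}
  V26: {{x1,x4},{x3,x4},{x4,x6},{x1,x4,x6},{x3,x4,x6}}
  V34: {{x5},{x2,x5}} {{x1,x7}}
  V35: {{x2,x5}}
  V45: {{x2,x5}}
  V46: {{x1,x4},{x1,x4,x6}}
  V123: {{x1,x7}} {{x6,x7}}
  V124: {{x1,x7}}
  V134: {{x1,x7}} {{x2,x5}}
  V135: {{x2,x5}}
  V145: {{x2,x5}}
  V234: {{x1,x7}}
  V246: {{x1,x4},{x1,x4,x6}}
  V345: {{x2,x5}}
  V1234: {{x1,x7}}
  V1345: {{x2,x5}}
C dims 9,16,10,2; δ0: rk 7, SNF 1^7; δ1: rk 8, SNF 1^8; δ2: rk 2, SNF 1^2
Ȟ^0 = (9 − 7) − 0 = 2, so Ȟ^0 ≅ Z^2
Ȟ^1 = (16 − 8) − 7 = 1, so Ȟ^1 ≅ Z
Ȟ^2 = (10 − 2) − 8 = 0, so Ȟ^2 ≅ 0

Ȟ^0 = Z^2; Ȟ^1 = Z; Ȟ^2 = 0


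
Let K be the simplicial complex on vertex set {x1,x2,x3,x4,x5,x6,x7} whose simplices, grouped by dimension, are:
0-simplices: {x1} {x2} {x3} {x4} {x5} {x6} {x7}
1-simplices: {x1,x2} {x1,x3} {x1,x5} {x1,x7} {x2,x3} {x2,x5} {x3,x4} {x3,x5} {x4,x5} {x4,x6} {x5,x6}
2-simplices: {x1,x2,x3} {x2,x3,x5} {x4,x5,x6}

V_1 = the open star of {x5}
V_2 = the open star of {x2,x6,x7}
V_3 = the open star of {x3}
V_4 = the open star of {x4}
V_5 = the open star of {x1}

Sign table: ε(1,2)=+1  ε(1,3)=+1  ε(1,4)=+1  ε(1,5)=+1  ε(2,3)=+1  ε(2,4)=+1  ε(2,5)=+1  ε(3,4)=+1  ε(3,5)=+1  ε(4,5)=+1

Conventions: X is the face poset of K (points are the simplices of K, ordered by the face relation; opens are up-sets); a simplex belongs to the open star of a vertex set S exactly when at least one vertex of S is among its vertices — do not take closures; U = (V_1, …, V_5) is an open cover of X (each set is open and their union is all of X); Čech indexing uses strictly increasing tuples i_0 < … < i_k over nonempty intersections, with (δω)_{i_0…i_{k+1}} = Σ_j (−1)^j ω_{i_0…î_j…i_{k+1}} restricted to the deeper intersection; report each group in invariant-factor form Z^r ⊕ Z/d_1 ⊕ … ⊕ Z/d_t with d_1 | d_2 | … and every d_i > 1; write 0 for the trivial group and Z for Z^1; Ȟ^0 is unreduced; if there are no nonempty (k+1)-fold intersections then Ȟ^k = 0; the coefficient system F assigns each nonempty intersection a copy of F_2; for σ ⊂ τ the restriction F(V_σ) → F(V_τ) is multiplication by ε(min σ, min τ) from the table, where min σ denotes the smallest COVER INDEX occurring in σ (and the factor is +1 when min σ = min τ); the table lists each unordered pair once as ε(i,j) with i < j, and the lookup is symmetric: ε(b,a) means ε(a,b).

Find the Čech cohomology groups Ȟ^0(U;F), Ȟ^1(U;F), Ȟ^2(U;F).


Ȟ^0 = Z/2, Ȟ^1 = Z/2 ⊕ Z/2, Ȟ^2 = 0

intersection data:
  V1={{x5},{x1,x5},{x2,x5},{x3,x5},{x4,x5},{x5,x6},{x2,x3,x5},{x4,x5,x6}} V2={{x2},{x6},{x7},{x1,x2},{x1,x7},{x2,x3},{x2,x5},{x4,x6},{x5,x6},{x1,x2,x3},{x2,x3,x5},{x4,x5,x6}} V3={{x3},{x1,x3},{x2,x3},{x3,x4},{x3,x5},{x1,x2,x3},{x2,x3,x5}} V4={{x4},{x3,x4},{x4,x5},{x4,x6},{x4,x5,x6}} V5={{x1},{x1,x2},{x1,x3},{x1,x5},{x1,x7},{x1,x2,x3}}
  V12={{x2,x5},{x5,x6},{x2,x3,x5},{x4,x5,x6}} V13={{x3,x5},{x2,x3,x5}} V14={{x4,x5},{x4,x5,x6}} V15={{x1,x5}} V23={{x2,x3},{x1,x2,x3},{x2,x3,x5}} V24={{x4,x6},{x4,x5,x6}} V25={{x1,x2},{x1,x7},{x1,x2,x3}} V34={{x3,x4}} V35={{x1,x3},{x1,x2,x3}}
  V123={{x2,x3,x5}} V124={{x4,x5,x6}} V235={{x1,x2,x3}}
C dims 5,9,3; δ0: rk_F2 4; δ1: rk_F2 3
Ȟ^0 = (5 − 4) − 0 = 1, so Ȟ^0 ≅ Z/2
Ȟ^1 = (9 − 3) − 4 = 2, so Ȟ^1 ≅ Z/2 ⊕ Z/2
Ȟ^2 = (3 − 0) − 3 = 0, so Ȟ^2 ≅ 0


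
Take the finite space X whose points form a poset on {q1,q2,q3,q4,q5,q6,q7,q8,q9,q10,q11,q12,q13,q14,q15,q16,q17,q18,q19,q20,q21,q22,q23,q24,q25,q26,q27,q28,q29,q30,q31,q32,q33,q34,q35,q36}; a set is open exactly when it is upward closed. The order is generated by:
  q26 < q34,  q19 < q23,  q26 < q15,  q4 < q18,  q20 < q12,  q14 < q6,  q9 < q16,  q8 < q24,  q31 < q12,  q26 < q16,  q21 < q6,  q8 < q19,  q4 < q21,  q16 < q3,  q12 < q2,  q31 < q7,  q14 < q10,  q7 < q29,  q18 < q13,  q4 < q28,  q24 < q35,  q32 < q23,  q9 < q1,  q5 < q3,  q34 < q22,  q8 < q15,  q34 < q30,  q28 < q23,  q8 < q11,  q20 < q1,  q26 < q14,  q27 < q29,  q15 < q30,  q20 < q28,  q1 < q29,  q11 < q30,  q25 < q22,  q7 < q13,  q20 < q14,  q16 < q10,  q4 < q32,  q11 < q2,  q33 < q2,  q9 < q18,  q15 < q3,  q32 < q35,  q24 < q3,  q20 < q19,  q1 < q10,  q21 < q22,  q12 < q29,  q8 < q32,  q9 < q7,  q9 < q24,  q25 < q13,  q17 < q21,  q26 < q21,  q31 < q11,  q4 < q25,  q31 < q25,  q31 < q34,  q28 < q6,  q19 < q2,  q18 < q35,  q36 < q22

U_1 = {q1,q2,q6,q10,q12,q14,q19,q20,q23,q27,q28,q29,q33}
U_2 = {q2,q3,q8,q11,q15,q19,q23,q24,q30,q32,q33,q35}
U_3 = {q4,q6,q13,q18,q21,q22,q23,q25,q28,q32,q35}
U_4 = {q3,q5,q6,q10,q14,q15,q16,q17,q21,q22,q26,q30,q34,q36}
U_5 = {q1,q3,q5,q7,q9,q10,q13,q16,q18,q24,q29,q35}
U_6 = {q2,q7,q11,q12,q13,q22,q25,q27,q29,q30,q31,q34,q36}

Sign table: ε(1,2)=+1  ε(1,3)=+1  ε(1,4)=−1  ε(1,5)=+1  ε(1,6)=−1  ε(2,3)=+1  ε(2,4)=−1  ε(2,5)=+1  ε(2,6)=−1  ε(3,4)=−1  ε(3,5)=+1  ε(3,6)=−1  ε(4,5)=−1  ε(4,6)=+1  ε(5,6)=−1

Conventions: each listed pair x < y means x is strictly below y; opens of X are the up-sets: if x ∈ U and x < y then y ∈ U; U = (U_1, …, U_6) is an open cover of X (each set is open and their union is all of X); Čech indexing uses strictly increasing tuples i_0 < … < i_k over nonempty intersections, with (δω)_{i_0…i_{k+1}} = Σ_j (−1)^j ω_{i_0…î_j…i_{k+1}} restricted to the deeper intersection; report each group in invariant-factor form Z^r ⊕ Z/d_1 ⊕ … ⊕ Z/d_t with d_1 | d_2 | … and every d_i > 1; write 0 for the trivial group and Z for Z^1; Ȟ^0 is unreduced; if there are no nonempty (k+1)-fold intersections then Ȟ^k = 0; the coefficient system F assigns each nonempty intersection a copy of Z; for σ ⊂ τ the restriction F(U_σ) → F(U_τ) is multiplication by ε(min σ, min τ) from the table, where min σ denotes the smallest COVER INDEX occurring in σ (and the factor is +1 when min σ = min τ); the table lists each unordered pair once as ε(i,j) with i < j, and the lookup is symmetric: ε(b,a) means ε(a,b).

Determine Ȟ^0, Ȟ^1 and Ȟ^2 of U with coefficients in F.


Ȟ^0(U;F) ≅ Z,  Ȟ^1(U;F) ≅ 0,  Ȟ^2(U;F) ≅ Z/2

nonempty intersections:
  U12={q2,q19,q23,q33} U13={q6,q23,q28} U14={q6,q10,q14} U15={q1,q10,q29} U16={q2,q12,q27,q29} U23={q23,q32,q35} U24={q3,q15,q30} U25={q3,q24,q35} U26={q2,q11,q30} U34={q6,q21,q22} U35={q13,q18,q35} U36={q13,q22,q25} U45={q3,q5,q10,q16} U46={q22,q30,q34,q36} U56={q7,q13,q29}
  U123={q23} U126={q2} U134={q6} U145={q10} U156={q29} U235={q35} U245={q3} U246={q30} U346={q22} U356={q13}
C dims 6,15,10; δ0: rk 5, SNF 1^5; δ1: rk 10, SNF 1^9·2
Ȟ^0: (6−5)−0=1 ⇒ Z
Ȟ^1: (15−10)−5=0 ⇒ 0
Ȟ^2: (10−0)−10=0 plus torsion [2] ⇒ Z/2


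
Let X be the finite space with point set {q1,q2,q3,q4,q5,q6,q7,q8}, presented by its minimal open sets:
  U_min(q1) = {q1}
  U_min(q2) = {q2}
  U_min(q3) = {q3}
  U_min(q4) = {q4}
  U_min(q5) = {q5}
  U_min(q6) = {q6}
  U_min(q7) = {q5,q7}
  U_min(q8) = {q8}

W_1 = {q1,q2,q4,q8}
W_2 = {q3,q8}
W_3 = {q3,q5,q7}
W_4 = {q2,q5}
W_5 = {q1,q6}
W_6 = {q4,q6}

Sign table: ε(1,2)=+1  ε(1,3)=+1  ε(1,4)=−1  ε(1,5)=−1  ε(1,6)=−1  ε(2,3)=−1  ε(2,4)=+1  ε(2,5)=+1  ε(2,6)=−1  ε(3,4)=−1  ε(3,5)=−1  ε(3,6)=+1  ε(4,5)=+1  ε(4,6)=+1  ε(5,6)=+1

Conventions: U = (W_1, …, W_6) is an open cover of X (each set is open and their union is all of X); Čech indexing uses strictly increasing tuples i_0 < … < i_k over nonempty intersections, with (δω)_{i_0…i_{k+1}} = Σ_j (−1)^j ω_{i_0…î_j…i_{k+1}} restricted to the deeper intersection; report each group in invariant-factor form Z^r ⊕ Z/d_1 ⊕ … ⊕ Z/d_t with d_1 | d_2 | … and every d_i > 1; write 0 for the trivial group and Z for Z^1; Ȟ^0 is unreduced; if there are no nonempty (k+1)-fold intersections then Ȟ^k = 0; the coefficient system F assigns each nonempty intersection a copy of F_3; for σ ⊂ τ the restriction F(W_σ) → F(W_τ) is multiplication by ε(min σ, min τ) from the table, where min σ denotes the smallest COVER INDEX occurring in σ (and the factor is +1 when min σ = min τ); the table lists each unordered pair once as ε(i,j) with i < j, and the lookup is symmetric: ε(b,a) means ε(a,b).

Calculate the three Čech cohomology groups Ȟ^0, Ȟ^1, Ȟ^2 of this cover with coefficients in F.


Ȟ^0 = 0,  Ȟ^1 = Z/3,  Ȟ^2 = 0

nonempty overlaps:
  W12={q8} W14={q2} W15={q1} W16={q4} W23={q3} W34={q5} W56={q6}
C dims 6,7; δ0: rk_F3 6
degree 0: 6−6−0 = 0 → Ȟ^0 ≅ 0
degree 1: 7−0−6 = 1 → Ȟ^1 ≅ Z/3
degree 2: 0−0−0 = 0 → Ȟ^2 ≅ 0
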